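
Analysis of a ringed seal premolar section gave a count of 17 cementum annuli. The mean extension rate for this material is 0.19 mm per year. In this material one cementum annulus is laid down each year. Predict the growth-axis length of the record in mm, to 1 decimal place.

17 years of growth are recorded.
Predicted length = 0.19 mm/year × 17 years = 3.2 mm.

3.2 mm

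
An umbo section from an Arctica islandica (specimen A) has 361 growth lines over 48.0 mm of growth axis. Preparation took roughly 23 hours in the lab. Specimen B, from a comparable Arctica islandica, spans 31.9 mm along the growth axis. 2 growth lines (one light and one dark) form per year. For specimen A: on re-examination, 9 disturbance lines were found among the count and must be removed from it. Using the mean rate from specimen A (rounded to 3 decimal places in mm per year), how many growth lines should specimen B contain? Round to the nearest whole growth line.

234 growth lines

Specimen A: adjusted count: 361 − 9 = 352 growth lines.
Specimen A: with 2 growth lines per year, 352 / 2 = 176 years.
A: Extension rate ≈ 48.0 / 176 = 0.273 mm/year.
For B, 31.9 / 0.273 = 116.85 years; at 2 growth lines per year that is 116.85 × 2 ≈ 234 growth lines.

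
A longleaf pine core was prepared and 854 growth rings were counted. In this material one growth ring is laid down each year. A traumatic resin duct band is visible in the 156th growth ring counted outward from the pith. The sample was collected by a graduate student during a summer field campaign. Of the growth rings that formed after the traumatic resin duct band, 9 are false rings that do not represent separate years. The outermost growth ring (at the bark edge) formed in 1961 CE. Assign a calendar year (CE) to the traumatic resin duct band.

1272 CE

854 − 156 = 698 growth rings lie beyond the traumatic resin duct band toward the bark edge.
Excluding 9 false growth rings: 698 − 9 = 689.
1961 − 689 = 1272 CE.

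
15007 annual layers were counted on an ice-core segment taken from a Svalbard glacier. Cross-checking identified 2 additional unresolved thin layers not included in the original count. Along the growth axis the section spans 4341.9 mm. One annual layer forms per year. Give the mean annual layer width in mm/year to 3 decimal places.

0.289 mm/year

Correcting the raw count gives 15007 + 2 = 15009 true annual layers.
Extension rate ≈ 4341.9 / 15009 = 0.289 mm/year.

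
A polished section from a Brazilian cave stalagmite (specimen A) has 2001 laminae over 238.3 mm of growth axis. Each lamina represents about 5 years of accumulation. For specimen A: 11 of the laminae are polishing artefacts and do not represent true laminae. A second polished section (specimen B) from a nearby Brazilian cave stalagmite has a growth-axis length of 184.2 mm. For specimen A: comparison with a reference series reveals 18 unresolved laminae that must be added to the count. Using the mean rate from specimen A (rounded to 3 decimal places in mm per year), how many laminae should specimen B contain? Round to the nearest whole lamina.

Specimen A: true lamina count = 2001 − 11 + 18 = 2008.
Specimen A: at 5 years per lamina, 2008 × 5 = 10040 years.
A: 238.3 mm over 10040 years gives 238.3 / 10040 ≈ 0.024 mm/year.
B spans 184.2 / 0.024 = 7675.00 years; at 5 years per lamina that is 7675.00 / 5 ≈ 1535 laminae.

1535 laminae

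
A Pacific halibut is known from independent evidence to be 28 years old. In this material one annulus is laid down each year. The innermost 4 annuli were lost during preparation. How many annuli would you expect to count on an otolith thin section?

24 annuli

At one annulus per year, 28 years correspond to 28 annuli.
Subtracting the 4 annuli not captured gives 28 − 4 = 24 annuli in the record.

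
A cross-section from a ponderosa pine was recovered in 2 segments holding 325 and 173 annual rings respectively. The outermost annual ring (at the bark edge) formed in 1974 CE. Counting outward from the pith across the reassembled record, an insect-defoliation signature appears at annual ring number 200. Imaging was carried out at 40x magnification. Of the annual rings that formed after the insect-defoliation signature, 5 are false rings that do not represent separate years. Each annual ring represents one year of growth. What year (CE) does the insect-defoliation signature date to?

1681 CE

Total annual rings = 325 + 173 = 498.
The insect-defoliation signature sits at annual ring 200 from the pith, so 498 − 200 = 298 annual rings formed after it.
298 − 5 false = 293 true annual rings after the insect-defoliation signature.
Counting back 293 years from 1974 CE places the insect-defoliation signature in 1974 − 293 = 1681 CE.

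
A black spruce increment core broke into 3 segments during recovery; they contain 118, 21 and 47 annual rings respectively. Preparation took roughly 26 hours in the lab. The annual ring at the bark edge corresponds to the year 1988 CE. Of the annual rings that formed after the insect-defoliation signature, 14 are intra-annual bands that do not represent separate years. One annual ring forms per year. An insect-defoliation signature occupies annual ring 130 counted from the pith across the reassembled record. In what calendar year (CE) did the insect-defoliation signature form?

1946 CE

Total annual rings = 118 + 21 + 47 = 186.
The insect-defoliation signature sits at annual ring 130 from the pith, so 186 − 130 = 56 annual rings formed after it.
Removing the 14 false annual rings leaves 56 − 14 = 42 true annual rings beyond the insect-defoliation signature.
Counting back 42 years from 1988 CE places the insect-defoliation signature in 1988 − 42 = 1946 CE.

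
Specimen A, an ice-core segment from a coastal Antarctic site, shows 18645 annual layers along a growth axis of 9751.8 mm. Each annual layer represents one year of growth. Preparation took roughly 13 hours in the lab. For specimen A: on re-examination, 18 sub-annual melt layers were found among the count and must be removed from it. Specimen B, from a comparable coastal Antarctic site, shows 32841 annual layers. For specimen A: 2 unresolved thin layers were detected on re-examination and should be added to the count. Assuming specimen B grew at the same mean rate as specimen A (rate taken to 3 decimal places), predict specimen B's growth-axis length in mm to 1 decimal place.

Specimen A: correcting the raw count gives 18645 − 18 + 2 = 18629 true annual layers.
A: Mean rate = 9751.8 mm / 18629 years ≈ 0.523 mm per year.
For B, 0.523 mm/year × 32841 years = 17175.8 mm.

17175.8 mm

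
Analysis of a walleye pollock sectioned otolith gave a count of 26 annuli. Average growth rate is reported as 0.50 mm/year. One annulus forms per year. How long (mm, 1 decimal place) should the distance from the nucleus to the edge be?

26 years of growth are recorded.
Predicted length = 0.50 mm/year × 26 years = 13.0 mm.

13.0 mm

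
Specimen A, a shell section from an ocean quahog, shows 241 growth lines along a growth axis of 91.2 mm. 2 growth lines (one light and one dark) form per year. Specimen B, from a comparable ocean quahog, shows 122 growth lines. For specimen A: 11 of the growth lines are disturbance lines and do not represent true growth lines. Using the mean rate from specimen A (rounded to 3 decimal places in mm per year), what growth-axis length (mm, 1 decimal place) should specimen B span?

Specimen A: after corrections the count is 241 − 11 = 230 growth lines.
Specimen A: 230 growth lines at 2 per year is 230 / 2 = 115 years.
A: Mean rate = 91.2 mm / 115 years ≈ 0.793 mm/yr.
Specimen B: with 2 growth lines per year, 122 / 2 = 61 years. Length of B = 0.793 × 61 = 48.4 mm.

48.4 mm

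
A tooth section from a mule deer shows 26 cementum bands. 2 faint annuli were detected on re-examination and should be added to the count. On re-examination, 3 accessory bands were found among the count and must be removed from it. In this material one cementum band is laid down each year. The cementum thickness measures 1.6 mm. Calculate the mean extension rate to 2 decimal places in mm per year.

0.06 mm per year

Adjusted count: 26 − 3 + 2 = 25 cementum bands.
Mean rate = 1.6 mm / 25 years ≈ 0.06 mm per year.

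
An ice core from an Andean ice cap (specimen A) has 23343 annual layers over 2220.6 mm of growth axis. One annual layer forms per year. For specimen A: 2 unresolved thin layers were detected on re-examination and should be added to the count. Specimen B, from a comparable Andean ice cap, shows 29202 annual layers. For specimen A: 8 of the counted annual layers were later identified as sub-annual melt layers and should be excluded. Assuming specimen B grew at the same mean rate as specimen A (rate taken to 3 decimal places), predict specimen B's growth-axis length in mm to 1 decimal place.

Specimen A: adjusted count: 23343 − 8 + 2 = 23337 annual layers.
A: Mean rate = 2220.6 mm / 23337 years ≈ 0.095 mm per year.
For B, 0.095 mm/year × 29202 years = 2774.2 mm.

2774.2 mm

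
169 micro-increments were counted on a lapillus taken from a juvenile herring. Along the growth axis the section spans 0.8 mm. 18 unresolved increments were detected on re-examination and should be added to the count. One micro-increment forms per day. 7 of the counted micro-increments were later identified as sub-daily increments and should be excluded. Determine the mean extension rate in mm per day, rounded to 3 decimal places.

0.004 mm per day

After corrections the count is 169 − 7 + 18 = 180 micro-increments.
0.8 mm over 180 days gives 0.8 / 180 ≈ 0.004 mm per day.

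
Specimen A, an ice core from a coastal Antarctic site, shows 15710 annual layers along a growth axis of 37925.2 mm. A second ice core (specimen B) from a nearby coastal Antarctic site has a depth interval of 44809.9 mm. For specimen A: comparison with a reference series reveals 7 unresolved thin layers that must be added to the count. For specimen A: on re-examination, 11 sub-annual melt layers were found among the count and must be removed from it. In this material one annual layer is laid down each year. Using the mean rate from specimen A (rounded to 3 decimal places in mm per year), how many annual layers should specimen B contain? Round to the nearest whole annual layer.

18555 annual layers

Specimen A: correcting the raw count gives 15710 − 11 + 7 = 15706 true annual layers.
A: Extension rate ≈ 37925.2 / 15706 = 2.415 mm/yr.
For B, 44809.9 / 2.415 = 18554.82 years ≈ 18555 annual layers.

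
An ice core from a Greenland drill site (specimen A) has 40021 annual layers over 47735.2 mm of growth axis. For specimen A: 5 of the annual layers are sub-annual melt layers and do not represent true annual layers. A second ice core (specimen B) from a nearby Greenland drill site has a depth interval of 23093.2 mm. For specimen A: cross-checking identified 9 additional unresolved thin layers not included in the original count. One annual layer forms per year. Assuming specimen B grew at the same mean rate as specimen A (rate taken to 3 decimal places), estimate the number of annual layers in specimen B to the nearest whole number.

19357 annual layers

Specimen A: after corrections the count is 40021 − 5 + 9 = 40025 annual layers.
A: 47735.2 mm over 40025 years gives 47735.2 / 40025 ≈ 1.193 mm per year.
Specimen B: 23093.2 mm / 1.193 mm per year = 19357.25 years ≈ 19357 annual layers.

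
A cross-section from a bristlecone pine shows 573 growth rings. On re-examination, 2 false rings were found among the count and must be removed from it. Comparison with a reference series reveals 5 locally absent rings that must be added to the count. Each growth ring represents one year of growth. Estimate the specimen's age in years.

576 years

Correcting the raw count gives 573 − 2 + 5 = 576 true growth rings.
At one growth ring per year, that is 576 years.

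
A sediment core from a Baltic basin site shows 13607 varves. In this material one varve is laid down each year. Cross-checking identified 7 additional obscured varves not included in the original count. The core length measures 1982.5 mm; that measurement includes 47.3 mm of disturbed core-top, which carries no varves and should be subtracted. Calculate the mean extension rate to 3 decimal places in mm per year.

0.142 mm per year

Adjusted count: 13607 + 7 = 13614 varves.
The growth record spans 1982.5 − 47.3 = 1935.2 mm.
Extension rate ≈ 1935.2 / 13614 = 0.142 mm per year.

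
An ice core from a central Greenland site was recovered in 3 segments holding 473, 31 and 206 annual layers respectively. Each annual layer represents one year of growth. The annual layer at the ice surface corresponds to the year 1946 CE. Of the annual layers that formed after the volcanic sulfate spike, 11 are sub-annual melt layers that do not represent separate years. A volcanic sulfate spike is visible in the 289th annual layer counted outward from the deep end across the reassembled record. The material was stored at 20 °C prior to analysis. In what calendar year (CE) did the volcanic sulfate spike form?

Total annual layers = 473 + 31 + 206 = 710.
Between annual layer 289 and the ice surface there are 710 − 289 = 421 annual layers.
Removing the 11 false annual layers leaves 421 − 11 = 410 true annual layers beyond the volcanic sulfate spike.
Counting back 410 years from 1946 CE places the volcanic sulfate spike in 1946 − 410 = 1536 CE.

1536 CE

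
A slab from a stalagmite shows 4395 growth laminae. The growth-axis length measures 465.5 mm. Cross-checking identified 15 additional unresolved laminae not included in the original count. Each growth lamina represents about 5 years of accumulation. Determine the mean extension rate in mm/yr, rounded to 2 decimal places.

After corrections the count is 4395 + 15 = 4410 growth laminae.
4410 growth laminae at 5 years each span 4410 × 5 = 22050 years.
Mean rate = 465.5 mm / 22050 years ≈ 0.02 mm/yr.

0.02 mm/yr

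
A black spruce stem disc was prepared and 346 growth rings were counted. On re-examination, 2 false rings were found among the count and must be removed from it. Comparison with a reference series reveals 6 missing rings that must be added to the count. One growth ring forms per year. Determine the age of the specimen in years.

350 yr

After corrections the count is 346 − 2 + 6 = 350 growth rings.
One growth ring per year makes the duration 350 years.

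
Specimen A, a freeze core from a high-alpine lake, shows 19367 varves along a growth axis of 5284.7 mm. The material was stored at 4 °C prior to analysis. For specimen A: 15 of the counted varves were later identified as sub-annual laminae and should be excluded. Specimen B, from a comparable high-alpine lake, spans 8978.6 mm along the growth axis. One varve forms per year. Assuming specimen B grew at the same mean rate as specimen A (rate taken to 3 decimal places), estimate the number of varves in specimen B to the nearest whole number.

32889 varves

Specimen A: correcting the raw count gives 19367 − 15 = 19352 true varves.
A: Mean rate = 5284.7 mm / 19352 years ≈ 0.273 mm per year.
Specimen B: 8978.6 mm / 0.273 mm per year = 32888.64 years ≈ 32889 varves.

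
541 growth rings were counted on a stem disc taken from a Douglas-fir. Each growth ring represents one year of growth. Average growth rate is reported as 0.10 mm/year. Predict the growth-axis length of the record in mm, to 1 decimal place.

54.1 mm

The record spans 541 years at 0.10 mm per year.
Predicted length = 0.10 mm/year × 541 years = 54.1 mm.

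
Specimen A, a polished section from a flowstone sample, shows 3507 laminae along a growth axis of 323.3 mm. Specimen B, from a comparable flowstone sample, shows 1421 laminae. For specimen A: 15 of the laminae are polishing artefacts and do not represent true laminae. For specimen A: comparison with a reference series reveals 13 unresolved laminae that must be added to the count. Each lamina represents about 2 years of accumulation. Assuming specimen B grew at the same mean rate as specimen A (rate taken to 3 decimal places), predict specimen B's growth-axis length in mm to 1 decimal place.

130.7 mm

Specimen A: true lamina count = 3507 − 15 + 13 = 3505.
Specimen A: multiplying by 2 years per lamina: 3505 × 2 = 7010 years.
A: Extension rate ≈ 323.3 / 7010 = 0.046 mm/yr.
Specimen B: 1421 laminae at 2 years each span 1421 × 2 = 2842 years. Length of B = 0.046 × 2842 = 130.7 mm.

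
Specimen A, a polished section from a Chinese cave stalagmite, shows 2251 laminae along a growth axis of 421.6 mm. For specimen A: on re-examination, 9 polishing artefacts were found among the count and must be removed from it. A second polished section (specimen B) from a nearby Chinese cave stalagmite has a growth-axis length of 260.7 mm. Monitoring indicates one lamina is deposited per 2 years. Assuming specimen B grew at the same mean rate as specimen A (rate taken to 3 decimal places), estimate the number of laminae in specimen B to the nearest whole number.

1387 laminae

Specimen A: after corrections the count is 2251 − 9 = 2242 laminae.
Specimen A: at 2 years per lamina, 2242 × 2 = 4484 years.
A: Mean rate = 421.6 mm / 4484 years ≈ 0.094 mm per year.
For B, 260.7 / 0.094 = 2773.40 years; at 2 years per lamina that is 2773.40 / 2 ≈ 1387 laminae.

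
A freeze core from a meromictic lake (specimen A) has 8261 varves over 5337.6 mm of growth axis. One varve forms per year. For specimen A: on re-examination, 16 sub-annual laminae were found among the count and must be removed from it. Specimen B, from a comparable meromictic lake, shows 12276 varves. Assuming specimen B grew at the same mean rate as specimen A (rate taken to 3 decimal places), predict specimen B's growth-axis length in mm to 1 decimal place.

7942.6 mm

Specimen A: after corrections the count is 8261 − 16 = 8245 varves.
A: Mean rate = 5337.6 mm / 8245 years ≈ 0.647 mm/year.
For B, 0.647 mm/year × 12276 years = 7942.6 mm.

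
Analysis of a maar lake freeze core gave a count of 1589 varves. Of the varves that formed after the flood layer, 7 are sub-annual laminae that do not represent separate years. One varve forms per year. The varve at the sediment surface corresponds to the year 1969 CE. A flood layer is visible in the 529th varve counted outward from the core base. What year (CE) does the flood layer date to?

Between varve 529 and the sediment surface there are 1589 − 529 = 1060 varves.
1060 − 7 false = 1053 true varves after the flood layer.
1969 − 1053 = 916 CE.

916 CE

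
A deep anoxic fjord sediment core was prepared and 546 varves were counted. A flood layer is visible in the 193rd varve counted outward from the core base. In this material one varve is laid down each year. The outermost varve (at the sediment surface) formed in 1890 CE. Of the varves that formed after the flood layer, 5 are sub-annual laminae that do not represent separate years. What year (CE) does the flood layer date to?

546 − 193 = 353 varves lie beyond the flood layer toward the sediment surface.
Removing the 5 false varves leaves 353 − 5 = 348 true varves beyond the flood layer.
Counting back 348 years from 1890 CE places the flood layer in 1890 − 348 = 1542 CE.

1542 CE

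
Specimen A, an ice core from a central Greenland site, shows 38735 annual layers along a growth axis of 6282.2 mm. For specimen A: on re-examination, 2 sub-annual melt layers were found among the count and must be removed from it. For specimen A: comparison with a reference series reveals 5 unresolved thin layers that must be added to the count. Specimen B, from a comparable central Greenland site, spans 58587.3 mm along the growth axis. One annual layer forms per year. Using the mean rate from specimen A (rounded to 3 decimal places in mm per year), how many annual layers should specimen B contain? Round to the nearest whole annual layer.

361650 annual layers

Specimen A: adjusted count: 38735 − 2 + 5 = 38738 annual layers.
A: Mean rate = 6282.2 mm / 38738 years ≈ 0.162 mm per year.
B spans 58587.3 / 0.162 = 361650.00 years ≈ 361650 annual layers.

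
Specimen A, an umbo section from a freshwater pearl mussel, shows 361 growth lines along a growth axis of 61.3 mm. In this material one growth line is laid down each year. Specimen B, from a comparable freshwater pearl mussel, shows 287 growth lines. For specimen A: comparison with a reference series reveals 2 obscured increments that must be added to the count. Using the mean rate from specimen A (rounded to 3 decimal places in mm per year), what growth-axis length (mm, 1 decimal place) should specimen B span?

Specimen A: after corrections the count is 361 + 2 = 363 growth lines.
A: Mean rate = 61.3 mm / 363 years ≈ 0.169 mm/year.
Length of B = 0.169 × 287 = 48.5 mm.

48.5 mm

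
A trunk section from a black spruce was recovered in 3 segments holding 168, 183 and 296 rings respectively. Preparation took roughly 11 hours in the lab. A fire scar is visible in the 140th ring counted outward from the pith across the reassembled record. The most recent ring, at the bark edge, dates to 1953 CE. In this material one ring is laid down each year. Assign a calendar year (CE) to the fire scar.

1446 CE

Total rings = 168 + 183 + 296 = 647.
647 − 140 = 507 rings lie beyond the fire scar toward the bark edge.
1953 − 507 = 1446 CE.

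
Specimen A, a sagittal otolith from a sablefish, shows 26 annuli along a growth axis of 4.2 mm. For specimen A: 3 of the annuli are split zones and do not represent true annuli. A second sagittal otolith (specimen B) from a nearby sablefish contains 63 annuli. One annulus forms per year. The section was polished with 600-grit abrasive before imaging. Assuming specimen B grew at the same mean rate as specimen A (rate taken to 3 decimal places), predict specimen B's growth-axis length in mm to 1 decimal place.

Specimen A: true annulus count = 26 − 3 = 23.
A: 4.2 mm over 23 years gives 4.2 / 23 ≈ 0.183 mm/yr.
For B, 0.183 mm/year × 63 years = 11.5 mm.

11.5 mm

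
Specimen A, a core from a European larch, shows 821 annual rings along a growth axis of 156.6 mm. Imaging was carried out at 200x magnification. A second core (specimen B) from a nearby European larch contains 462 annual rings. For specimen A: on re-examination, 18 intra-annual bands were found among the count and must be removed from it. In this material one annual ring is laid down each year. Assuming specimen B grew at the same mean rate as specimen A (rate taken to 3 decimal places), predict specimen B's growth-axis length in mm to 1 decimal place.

Specimen A: correcting the raw count gives 821 − 18 = 803 true annual rings.
A: Extension rate ≈ 156.6 / 803 = 0.195 mm/yr.
Length of B = 0.195 × 462 = 90.1 mm.

90.1 mm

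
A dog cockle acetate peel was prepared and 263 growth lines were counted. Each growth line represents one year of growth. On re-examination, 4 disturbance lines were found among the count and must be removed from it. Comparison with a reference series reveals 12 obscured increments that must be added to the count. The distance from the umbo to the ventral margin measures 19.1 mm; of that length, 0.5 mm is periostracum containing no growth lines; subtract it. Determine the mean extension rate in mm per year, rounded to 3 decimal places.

Correcting the raw count gives 263 − 4 + 12 = 271 true growth lines.
Net length = 19.1 − 0.5 = 18.6 mm.
18.6 mm over 271 years gives 18.6 / 271 ≈ 0.069 mm per year.

0.069 mm per year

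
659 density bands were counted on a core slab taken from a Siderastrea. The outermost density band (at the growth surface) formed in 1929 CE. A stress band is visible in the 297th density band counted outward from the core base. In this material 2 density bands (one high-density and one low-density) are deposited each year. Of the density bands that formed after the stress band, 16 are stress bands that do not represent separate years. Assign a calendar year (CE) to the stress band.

Between density band 297 and the growth surface there are 659 − 297 = 362 density bands.
362 − 16 false = 346 true density bands after the stress band.
Dividing by 2 density bands per year: 346 / 2 = 173 years.
The density band at the growth surface is 1929 CE, so the stress band dates to 1929 − 173 = 1756 CE.

1756 CE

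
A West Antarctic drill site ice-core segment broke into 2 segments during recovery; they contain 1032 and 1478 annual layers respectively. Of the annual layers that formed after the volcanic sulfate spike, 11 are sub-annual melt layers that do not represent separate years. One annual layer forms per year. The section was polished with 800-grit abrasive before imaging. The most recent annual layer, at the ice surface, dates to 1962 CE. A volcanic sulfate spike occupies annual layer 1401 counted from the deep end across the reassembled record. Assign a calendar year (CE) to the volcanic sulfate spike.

864 CE

Total annual layers = 1032 + 1478 = 2510.
Between annual layer 1401 and the ice surface there are 2510 − 1401 = 1109 annual layers.
Removing the 11 false annual layers leaves 1109 − 11 = 1098 true annual layers beyond the volcanic sulfate spike.
1962 − 1098 = 864 CE.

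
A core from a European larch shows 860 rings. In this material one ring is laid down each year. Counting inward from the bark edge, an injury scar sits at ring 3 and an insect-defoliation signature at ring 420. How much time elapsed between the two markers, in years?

417 years

420 − 3 = 417 rings lie between the two events.
At one ring per year, 417 years elapsed between them.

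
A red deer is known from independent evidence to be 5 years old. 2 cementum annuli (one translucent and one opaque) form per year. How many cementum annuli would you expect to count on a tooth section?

5 years at 2 cementum annuli per year gives 5 × 2 = 10 cementum annuli.
So 10 cementum annuli should be present.

10 cementum annuli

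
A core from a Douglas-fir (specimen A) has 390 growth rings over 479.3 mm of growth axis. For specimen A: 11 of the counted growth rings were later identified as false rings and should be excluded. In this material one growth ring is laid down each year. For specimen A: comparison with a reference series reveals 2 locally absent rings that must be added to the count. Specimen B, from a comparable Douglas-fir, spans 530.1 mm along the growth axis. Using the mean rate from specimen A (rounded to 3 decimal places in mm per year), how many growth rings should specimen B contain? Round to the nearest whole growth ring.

Specimen A: correcting the raw count gives 390 − 11 + 2 = 381 true growth rings.
A: Extension rate ≈ 479.3 / 381 = 1.258 mm per year.
Specimen B: 530.1 mm / 1.258 mm per year = 421.38 years ≈ 421 growth rings.

421 growth rings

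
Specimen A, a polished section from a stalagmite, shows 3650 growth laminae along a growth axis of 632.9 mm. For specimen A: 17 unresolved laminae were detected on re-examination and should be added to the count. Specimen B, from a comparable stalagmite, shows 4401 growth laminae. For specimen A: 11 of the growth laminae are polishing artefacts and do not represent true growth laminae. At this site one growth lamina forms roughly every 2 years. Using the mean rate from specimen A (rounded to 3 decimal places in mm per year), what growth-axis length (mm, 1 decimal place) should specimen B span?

Specimen A: correcting the raw count gives 3650 − 11 + 17 = 3656 true growth laminae.
Specimen A: multiplying by 2 years per growth lamina: 3656 × 2 = 7312 years.
A: 632.9 mm over 7312 years gives 632.9 / 7312 ≈ 0.087 mm per year.
Specimen B: 4401 growth laminae at 2 years each span 4401 × 2 = 8802 years. B's length ≈ 0.087 × 8802 = 765.8 mm.

765.8 mm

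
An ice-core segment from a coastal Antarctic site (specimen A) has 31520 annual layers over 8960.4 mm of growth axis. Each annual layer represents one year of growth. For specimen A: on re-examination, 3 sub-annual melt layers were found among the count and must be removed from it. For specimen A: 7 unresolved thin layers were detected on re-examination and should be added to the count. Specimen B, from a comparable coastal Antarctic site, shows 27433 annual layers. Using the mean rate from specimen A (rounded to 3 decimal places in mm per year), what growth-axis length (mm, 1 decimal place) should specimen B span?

7791.0 mm

Specimen A: correcting the raw count gives 31520 − 3 + 7 = 31524 true annual layers.
A: 8960.4 mm over 31524 years gives 8960.4 / 31524 ≈ 0.284 mm/year.
For B, 0.284 mm/year × 27433 years = 7791.0 mm.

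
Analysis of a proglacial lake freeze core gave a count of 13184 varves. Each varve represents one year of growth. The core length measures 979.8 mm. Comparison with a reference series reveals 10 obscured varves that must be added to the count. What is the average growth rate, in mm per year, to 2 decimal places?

0.07 mm per year

Adjusted count: 13184 + 10 = 13194 varves.
Extension rate ≈ 979.8 / 13194 = 0.07 mm per year.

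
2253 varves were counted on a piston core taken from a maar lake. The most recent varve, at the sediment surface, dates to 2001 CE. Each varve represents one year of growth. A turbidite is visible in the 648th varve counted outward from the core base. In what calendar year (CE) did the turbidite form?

396 CE

The turbidite sits at varve 648 from the core base, so 2253 − 648 = 1605 varves formed after it.
Counting back 1605 years from 2001 CE places the turbidite in 2001 − 1605 = 396 CE.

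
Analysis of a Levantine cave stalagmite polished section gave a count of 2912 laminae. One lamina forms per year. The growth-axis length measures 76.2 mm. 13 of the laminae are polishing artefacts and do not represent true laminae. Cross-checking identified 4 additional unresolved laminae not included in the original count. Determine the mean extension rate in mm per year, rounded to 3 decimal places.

Adjusted count: 2912 − 13 + 4 = 2903 laminae.
Extension rate ≈ 76.2 / 2903 = 0.026 mm per year.

0.026 mm per year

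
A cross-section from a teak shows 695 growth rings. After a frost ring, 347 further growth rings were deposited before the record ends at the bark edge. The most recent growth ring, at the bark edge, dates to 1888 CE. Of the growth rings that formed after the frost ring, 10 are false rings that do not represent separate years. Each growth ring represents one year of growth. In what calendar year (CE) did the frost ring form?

There are 347 growth rings younger than the frost ring.
Removing the 10 false growth rings leaves 347 − 10 = 337 true growth rings beyond the frost ring.
The growth ring at the bark edge is 1888 CE, so the frost ring dates to 1888 − 337 = 1551 CE.

1551 CE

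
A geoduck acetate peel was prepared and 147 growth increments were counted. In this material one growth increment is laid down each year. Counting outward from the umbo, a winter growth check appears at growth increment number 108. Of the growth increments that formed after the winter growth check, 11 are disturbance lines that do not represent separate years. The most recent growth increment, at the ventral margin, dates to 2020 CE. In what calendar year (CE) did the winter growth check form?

1992 CE

Between growth increment 108 and the ventral margin there are 147 − 108 = 39 growth increments.
39 − 11 false = 28 true growth increments after the winter growth check.
2020 − 28 = 1992 CE.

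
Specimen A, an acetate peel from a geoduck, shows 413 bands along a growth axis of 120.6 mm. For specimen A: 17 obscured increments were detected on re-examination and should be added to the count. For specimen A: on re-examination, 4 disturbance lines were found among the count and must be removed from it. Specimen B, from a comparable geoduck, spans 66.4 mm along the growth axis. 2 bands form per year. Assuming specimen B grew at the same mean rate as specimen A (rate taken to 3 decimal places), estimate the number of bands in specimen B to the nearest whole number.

235 bands

Specimen A: after corrections the count is 413 − 4 + 17 = 426 bands.
Specimen A: dividing by 2 bands per year: 426 / 2 = 213 years.
A: Mean rate = 120.6 mm / 213 years ≈ 0.566 mm/yr.
Specimen B: 66.4 mm / 0.566 mm per year = 117.31 years; at 2 bands per year that is 117.31 × 2 ≈ 235 bands.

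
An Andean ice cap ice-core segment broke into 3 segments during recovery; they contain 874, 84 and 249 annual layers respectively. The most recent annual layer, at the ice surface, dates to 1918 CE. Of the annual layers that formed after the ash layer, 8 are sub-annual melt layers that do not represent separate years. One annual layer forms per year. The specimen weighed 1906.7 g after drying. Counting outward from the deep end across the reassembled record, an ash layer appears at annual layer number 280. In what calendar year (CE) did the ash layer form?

999 CE

Total annual layers = 874 + 84 + 249 = 1207.
Between annual layer 280 and the ice surface there are 1207 − 280 = 927 annual layers.
927 − 8 false = 919 true annual layers after the ash layer.
Counting back 919 years from 1918 CE places the ash layer in 1918 − 919 = 999 CE.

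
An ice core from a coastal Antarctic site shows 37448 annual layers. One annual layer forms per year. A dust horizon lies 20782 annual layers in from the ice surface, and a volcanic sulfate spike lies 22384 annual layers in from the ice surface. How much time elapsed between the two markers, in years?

1602 years

The two markers are separated by 22384 − 20782 = 1602 annual layers.
One annual layer per year makes the interval 1602 years.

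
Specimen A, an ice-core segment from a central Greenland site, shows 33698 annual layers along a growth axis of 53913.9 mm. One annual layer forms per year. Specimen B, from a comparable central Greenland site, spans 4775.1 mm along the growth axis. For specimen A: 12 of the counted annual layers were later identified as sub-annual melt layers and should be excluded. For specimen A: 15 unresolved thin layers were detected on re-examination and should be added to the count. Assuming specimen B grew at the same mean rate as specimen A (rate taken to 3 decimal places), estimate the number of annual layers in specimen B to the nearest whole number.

Specimen A: correcting the raw count gives 33698 − 12 + 15 = 33701 true annual layers.
A: Mean rate = 53913.9 mm / 33701 years ≈ 1.600 mm/yr.
B spans 4775.1 / 1.600 = 2984.44 years ≈ 2984 annual layers.

2984 annual layers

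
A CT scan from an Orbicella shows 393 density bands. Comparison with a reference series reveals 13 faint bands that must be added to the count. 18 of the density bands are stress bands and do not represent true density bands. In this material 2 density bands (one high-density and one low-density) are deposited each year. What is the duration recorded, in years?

After corrections the count is 393 − 18 + 13 = 388 density bands.
With 2 density bands per year, 388 / 2 = 194 years.

194 years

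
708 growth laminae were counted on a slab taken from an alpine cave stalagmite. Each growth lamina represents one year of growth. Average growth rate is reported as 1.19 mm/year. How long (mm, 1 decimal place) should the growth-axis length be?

708 years of growth are recorded.
Predicted length = 1.19 mm/year × 708 years = 842.5 mm.

842.5 mm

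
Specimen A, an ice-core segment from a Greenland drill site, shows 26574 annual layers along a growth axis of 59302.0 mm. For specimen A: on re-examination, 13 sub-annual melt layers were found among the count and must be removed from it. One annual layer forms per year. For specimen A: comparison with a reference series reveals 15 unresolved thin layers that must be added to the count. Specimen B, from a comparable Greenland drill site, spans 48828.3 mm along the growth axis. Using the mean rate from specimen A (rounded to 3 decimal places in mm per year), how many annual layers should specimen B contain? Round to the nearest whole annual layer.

21886 annual layers

Specimen A: adjusted count: 26574 − 13 + 15 = 26576 annual layers.
A: Extension rate ≈ 59302.0 / 26576 = 2.231 mm/yr.
Specimen B: 48828.3 mm / 2.231 mm per year = 21886.28 years ≈ 21886 annual layers.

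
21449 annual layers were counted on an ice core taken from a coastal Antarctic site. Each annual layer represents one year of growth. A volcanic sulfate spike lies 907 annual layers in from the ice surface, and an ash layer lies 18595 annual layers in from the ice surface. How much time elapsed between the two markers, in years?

17688 years

18595 − 907 = 17688 annual layers lie between the two events.
One annual layer per year makes the interval 17688 years.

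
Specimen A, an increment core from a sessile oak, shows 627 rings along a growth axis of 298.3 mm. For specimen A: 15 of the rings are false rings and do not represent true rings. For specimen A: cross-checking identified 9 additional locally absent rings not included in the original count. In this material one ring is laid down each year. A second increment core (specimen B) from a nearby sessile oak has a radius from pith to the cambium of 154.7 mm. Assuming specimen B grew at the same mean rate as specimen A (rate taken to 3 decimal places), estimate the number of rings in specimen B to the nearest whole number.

322 rings

Specimen A: correcting the raw count gives 627 − 15 + 9 = 621 true rings.
A: 298.3 mm over 621 years gives 298.3 / 621 ≈ 0.480 mm/year.
For B, 154.7 / 0.480 = 322.29 years ≈ 322 rings.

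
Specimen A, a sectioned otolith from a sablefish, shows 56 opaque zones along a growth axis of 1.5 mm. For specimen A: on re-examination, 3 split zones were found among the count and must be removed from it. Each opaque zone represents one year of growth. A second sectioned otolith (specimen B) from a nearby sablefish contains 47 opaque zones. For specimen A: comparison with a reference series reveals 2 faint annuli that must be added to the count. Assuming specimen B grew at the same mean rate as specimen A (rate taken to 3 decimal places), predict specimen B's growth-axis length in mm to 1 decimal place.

Specimen A: after corrections the count is 56 − 3 + 2 = 55 opaque zones.
A: Mean rate = 1.5 mm / 55 years ≈ 0.027 mm per year.
Length of B = 0.027 × 47 = 1.3 mm.

1.3 mm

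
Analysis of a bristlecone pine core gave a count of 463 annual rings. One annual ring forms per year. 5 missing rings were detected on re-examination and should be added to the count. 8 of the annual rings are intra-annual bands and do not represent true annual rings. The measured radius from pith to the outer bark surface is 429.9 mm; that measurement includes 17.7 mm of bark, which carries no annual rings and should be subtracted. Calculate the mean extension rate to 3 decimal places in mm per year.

After corrections the count is 463 − 8 + 5 = 460 annual rings.
Removing the 17.7 mm offcut leaves 429.9 − 17.7 = 412.2 mm.
Mean rate = 412.2 mm / 460 years ≈ 0.896 mm per year.

0.896 mm per year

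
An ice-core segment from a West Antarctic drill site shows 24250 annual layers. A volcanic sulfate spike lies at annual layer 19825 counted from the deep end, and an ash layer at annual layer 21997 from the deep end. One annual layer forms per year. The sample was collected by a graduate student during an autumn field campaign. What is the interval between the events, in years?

2172 yr

Separation: 21997 − 19825 = 2172 annual layers.
At one annual layer per year, 2172 years elapsed between them.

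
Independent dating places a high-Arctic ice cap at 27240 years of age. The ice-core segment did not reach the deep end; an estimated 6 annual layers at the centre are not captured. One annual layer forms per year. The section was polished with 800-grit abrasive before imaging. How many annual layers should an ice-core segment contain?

27234 annual layers

Expected annual layers over 27240 years: 27240.
27240 − 6 missed = 27234 annual layers expected in the prepared section.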